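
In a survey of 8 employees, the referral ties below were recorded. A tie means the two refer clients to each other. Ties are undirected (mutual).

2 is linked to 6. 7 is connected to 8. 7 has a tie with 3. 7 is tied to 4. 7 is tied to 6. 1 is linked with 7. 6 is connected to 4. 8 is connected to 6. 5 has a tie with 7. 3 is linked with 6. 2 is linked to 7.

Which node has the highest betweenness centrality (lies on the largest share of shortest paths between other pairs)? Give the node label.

Unnormalized betweenness of each node: 1:0, 2:0, 3:0, 4:0, 5:0, 6:3, 7:14, 8:0.
7 has the largest value, 14, making it the main broker — the node through which the most shortest paths run.

7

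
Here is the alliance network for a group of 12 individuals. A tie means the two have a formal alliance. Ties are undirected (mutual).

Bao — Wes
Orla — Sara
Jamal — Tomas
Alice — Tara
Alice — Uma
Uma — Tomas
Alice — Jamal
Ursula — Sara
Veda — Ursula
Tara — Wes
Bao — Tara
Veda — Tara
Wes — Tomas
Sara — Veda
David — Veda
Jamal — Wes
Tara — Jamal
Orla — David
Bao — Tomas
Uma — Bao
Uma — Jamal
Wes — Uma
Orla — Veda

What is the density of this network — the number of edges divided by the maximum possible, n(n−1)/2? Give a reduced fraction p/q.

23/66

There are 23 edges and 12 nodes, so the maximum possible is C(12,2) = 66.
Density = 23/66.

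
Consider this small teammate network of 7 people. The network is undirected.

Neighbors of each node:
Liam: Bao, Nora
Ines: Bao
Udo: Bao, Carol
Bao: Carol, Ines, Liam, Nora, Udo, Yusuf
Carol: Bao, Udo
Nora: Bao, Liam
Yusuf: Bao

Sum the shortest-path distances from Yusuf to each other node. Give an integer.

Distances from Yusuf: Bao:1, Carol:2, Ines:2, Liam:2, Nora:2, Udo:2.
Sum = 1 + 2 + 2 + 2 + 2 + 2 = 11.

11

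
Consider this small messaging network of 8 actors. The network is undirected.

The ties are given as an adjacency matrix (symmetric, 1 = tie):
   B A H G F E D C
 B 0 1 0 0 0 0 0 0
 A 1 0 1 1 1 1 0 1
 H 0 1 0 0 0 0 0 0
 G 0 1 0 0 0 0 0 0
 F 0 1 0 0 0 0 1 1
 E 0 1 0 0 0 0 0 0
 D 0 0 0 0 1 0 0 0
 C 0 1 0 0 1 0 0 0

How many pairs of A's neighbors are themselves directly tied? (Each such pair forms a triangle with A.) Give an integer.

A's neighbors: B, C, E, F, G, and H.
Neighbor pairs that are themselves tied: A–C–F. Each forms one triangle with A, for 1 in total.

1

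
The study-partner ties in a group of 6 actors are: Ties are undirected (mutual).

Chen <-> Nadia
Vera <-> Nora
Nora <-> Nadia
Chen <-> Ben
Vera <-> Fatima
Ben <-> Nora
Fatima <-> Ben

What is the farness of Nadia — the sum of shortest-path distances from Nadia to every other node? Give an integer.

9

Distances from Nadia: Ben:2, Chen:1, Fatima:3, Nora:1, Vera:2.
Sum = 2 + 1 + 3 + 1 + 2 = 9.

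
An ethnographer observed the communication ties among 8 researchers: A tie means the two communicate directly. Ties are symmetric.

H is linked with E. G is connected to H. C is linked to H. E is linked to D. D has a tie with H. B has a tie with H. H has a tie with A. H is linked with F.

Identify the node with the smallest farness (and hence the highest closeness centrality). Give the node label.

Farness (sum of distances to all others) for each node — A:13, B:13, C:13, D:12, E:12, F:13, G:13, H:7.
The smallest farness is 7, for H, so H has the highest closeness.

H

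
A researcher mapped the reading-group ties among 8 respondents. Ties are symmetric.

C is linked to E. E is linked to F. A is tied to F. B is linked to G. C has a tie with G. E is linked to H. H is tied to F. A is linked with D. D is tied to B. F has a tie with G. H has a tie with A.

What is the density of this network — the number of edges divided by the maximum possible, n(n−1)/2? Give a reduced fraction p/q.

There are 11 edges and 8 nodes, so the maximum possible is C(8,2) = 28.
Density = 11/28.

11/28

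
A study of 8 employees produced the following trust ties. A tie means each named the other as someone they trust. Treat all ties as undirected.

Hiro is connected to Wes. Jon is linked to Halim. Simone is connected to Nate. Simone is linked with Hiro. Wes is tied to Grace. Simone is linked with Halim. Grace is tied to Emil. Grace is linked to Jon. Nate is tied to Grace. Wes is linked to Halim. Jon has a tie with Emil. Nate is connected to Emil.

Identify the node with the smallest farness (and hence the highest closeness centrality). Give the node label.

Farness (sum of distances to all others) for each node — Emil:12, Grace:10, Halim:11, Hiro:14, Jon:12, Nate:11, Simone:11, Wes:11.
The smallest farness is 10, for Grace, so Grace has the highest closeness.

Grace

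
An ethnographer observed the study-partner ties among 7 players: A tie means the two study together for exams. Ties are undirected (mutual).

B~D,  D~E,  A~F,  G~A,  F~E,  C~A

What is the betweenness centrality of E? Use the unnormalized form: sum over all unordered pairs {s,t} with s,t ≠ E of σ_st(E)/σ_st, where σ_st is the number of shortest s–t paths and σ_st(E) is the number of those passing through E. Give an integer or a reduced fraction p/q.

Pairs whose geodesics pass through E — G–B: 1; G–D: 1; A–B: 1; A–D: 1; B–C: 1; B–F: 1; C–D: 1; F–D: 1.
All other pairs contribute 0.
Summing the contributions gives betweenness(E) = 8.

8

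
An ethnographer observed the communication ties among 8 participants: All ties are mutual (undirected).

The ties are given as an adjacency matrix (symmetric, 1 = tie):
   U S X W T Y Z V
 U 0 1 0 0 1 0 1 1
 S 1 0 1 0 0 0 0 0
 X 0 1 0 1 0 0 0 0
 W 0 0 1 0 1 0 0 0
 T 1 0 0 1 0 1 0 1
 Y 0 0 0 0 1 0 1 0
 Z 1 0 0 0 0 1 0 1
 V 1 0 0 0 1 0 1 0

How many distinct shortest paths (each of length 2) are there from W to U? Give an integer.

The shortest distance is 2, and the only length-2 path is W–T–U. So there is exactly 1 shortest path.

1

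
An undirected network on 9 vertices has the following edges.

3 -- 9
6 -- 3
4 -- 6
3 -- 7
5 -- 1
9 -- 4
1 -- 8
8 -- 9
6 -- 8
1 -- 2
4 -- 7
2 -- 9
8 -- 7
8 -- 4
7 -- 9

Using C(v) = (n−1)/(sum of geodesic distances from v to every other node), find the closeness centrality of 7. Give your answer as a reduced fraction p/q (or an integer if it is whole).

Distances from 7: 1:2, 2:2, 3:1, 4:1, 5:3, 6:2, 8:1, 9:1. Sum = 13.
n = 9, so closeness = 8/13.

8/13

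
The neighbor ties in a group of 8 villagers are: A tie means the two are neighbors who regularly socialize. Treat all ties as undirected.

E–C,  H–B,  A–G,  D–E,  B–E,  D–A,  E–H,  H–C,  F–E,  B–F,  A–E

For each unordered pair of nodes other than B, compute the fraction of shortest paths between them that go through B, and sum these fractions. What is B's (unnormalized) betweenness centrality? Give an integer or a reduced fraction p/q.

1/2

Pairs whose geodesics pass through B — H–F: 1/2.
All other pairs contribute 0.
Summing the contributions gives betweenness(B) = 1/2.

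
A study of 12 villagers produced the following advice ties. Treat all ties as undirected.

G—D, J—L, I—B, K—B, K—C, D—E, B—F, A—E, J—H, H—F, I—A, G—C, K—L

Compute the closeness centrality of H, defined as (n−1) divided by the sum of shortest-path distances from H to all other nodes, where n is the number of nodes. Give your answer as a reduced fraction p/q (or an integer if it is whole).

Distances from H: A:4, B:2, C:4, D:6, E:5, F:1, G:5, I:3, J:1, K:3, L:2. Sum = 36.
n = 12, so closeness = 11/36.

11/36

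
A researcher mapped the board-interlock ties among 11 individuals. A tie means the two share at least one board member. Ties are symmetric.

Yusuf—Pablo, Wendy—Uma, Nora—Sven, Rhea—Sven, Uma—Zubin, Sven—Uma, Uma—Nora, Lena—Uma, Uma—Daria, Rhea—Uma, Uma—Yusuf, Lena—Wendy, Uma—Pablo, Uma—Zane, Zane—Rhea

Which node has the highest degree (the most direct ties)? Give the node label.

Degrees — Daria:1, Lena:2, Nora:2, Pablo:2, Rhea:3, Sven:3, Uma:10, Wendy:2, Yusuf:2, Zane:2, Zubin:1.
The maximum is 10, attained only by Uma.

Uma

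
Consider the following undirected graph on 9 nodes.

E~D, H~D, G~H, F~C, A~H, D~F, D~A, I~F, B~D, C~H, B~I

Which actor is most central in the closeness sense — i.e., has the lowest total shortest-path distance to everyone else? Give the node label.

D

Farness (sum of distances to all others) for each node — A:15, B:16, C:16, D:11, E:18, F:14, G:20, H:13, I:19.
The smallest farness is 11, for D, so D has the highest closeness.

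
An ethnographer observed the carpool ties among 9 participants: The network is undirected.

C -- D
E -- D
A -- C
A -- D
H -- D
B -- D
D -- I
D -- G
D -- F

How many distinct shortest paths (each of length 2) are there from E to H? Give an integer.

1

The shortest distance is 2, and the only length-2 path is E–D–H. So there is exactly 1 shortest path.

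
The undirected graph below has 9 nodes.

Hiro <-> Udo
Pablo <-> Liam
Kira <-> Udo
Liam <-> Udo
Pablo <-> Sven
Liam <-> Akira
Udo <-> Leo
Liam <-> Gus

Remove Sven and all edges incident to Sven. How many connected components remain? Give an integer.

1

Sven's neighbors (Pablo) remain reachable from one another through other ties, so the rest of the network stays in one piece.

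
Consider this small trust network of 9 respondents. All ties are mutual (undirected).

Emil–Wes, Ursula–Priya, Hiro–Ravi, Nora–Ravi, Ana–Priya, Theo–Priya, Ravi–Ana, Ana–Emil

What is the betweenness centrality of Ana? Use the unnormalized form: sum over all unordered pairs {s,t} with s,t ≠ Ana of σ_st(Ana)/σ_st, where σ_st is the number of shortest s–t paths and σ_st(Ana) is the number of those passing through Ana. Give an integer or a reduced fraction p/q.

21

Pairs whose geodesics pass through Ana — Ravi–Theo: 1; Ravi–Emil: 1; Ravi–Wes: 1; Ravi–Ursula: 1; Ravi–Priya: 1; Theo–Emil: 1; Theo–Wes: 1; Theo–Nora: 1; Theo–Hiro: 1; Emil–Nora: 1; Emil–Hiro: 1; Emil–Ursula: 1; Emil–Priya: 1; Wes–Nora: 1 … (+7 more pairs).
All other pairs contribute 0.
Summing the contributions gives betweenness(Ana) = 21.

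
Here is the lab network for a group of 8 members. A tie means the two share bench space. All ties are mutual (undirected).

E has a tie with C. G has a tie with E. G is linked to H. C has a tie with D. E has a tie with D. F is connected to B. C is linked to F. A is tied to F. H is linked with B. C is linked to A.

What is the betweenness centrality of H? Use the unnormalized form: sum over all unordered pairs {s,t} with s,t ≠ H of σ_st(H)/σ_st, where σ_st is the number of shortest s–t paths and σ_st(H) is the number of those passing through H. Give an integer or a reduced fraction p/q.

Pairs whose geodesics pass through H — F–G: 1/2; E–B: 1/2; G–B: 1.
All other pairs contribute 0.
Summing the contributions gives betweenness(H) = 2.

2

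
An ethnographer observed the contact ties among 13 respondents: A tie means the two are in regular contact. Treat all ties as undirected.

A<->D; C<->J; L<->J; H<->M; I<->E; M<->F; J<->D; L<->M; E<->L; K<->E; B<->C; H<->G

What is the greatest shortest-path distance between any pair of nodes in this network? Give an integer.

6

Eccentricity of each node (its greatest distance to any other): A:6, B:6, C:5, D:5, E:4, F:5, G:6, H:5, I:5, J:4, K:5, L:3, M:4.
The maximum eccentricity is 6, realized for instance by the pair A–G via A – D – J – L – M – H – G. So the diameter is 6.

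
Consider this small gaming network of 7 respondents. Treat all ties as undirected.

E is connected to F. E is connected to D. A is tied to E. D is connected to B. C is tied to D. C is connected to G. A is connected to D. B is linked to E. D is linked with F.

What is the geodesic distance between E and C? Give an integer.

One shortest route is E – D – C, which uses 2 edges, and E and C are not directly tied, so nothing shorter exists. So d(E,C) = 2.

2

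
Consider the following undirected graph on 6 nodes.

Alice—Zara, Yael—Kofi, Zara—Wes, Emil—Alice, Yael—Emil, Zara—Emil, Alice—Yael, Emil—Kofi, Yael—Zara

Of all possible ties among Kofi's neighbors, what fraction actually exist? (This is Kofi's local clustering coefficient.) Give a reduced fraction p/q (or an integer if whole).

1

Kofi's neighbors: Emil and Yael (k = 2).
Possible neighbor pairs: C(2,2) = 1. Edges among them: Emil–Yael → e = 1.
Clustering(Kofi) = 1/1.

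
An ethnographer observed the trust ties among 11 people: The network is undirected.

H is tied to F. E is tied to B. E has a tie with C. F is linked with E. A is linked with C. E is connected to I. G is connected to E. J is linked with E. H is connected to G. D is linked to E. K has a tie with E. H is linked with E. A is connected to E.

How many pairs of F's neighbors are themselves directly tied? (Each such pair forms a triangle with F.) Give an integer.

1

F's neighbors: E and H.
Neighbor pairs that are themselves tied: F–E–H. Each forms one triangle with F, for 1 in total.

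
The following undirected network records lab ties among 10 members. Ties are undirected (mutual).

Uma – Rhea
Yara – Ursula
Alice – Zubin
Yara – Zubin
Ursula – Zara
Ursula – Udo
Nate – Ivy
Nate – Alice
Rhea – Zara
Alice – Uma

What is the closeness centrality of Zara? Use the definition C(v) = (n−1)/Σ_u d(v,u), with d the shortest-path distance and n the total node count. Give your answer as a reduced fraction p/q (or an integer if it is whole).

9/23

Distances from Zara: Alice:3, Ivy:5, Nate:4, Rhea:1, Udo:2, Uma:2, Ursula:1, Yara:2, Zubin:3. Sum = 23.
n = 10, so closeness = 9/23.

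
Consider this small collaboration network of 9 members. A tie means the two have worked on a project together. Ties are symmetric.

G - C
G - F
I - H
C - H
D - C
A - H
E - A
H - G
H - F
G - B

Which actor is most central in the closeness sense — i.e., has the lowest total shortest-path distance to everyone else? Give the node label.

H

Farness (sum of distances to all others) for each node — A:16, B:20, C:14, D:21, E:23, F:16, G:13, H:11, I:18.
The smallest farness is 11, for H, so H has the highest closeness.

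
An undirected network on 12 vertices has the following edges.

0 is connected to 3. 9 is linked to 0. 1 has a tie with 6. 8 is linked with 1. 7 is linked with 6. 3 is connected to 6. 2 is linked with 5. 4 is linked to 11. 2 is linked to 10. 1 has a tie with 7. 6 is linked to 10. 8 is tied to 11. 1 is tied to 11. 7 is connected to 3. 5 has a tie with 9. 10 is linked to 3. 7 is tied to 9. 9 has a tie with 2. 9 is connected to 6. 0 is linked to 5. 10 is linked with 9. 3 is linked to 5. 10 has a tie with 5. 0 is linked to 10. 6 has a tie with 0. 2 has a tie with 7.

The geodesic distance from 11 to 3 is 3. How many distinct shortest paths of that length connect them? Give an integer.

The shortest distance is 3. The length-3 paths are: 11–1–6–3; 11–1–7–3.
That gives 2 distinct shortest paths.

2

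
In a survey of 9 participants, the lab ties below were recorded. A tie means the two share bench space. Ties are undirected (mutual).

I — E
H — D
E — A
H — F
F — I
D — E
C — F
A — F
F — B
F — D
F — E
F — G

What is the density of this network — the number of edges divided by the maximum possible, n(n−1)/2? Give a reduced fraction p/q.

1/3

There are 12 edges and 9 nodes, so the maximum possible is C(9,2) = 36.
Density = 12/36 = 1/3.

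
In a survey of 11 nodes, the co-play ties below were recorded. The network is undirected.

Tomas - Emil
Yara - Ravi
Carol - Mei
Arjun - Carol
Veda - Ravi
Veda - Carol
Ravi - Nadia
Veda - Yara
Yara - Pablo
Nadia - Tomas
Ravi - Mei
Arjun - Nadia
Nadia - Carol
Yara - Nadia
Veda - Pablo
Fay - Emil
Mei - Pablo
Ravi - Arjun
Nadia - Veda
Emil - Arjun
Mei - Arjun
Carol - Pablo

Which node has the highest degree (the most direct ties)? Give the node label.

Degrees — Arjun:5, Carol:5, Emil:3, Fay:1, Mei:4, Nadia:6, Pablo:4, Ravi:5, Tomas:2, Veda:5, Yara:4.
The maximum is 6, attained only by Nadia.

Nadia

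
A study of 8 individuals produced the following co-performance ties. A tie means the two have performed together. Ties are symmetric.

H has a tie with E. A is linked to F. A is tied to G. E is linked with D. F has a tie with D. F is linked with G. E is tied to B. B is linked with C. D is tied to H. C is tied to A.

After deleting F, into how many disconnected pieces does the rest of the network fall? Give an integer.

1

F's neighbors (A, D, and G) remain reachable from one another through other ties, so the rest of the network stays in one piece.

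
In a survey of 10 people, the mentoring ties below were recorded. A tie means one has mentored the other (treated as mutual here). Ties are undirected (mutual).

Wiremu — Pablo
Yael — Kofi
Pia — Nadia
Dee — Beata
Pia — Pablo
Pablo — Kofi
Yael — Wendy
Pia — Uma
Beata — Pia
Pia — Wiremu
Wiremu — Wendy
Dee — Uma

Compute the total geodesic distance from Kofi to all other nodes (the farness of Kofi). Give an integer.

21

Distances from Kofi: Beata:3, Dee:4, Nadia:3, Pablo:1, Pia:2, Uma:3, Wendy:2, Wiremu:2, Yael:1.
Sum = 3 + 4 + 3 + 1 + 2 + 3 + 2 + 2 + 1 = 21.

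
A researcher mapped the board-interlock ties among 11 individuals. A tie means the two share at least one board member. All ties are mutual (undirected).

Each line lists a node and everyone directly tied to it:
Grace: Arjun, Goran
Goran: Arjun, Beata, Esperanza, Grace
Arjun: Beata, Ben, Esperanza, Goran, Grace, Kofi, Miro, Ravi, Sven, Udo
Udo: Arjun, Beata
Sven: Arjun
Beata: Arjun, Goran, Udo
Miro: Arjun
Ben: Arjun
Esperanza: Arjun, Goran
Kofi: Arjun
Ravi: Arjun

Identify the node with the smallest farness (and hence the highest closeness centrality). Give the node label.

Arjun

Farness (sum of distances to all others) for each node — Arjun:10, Beata:17, Ben:19, Esperanza:18, Goran:16, Grace:18, Kofi:19, Miro:19, Ravi:19, Sven:19, Udo:18.
The smallest farness is 10, for Arjun, so Arjun has the highest closeness.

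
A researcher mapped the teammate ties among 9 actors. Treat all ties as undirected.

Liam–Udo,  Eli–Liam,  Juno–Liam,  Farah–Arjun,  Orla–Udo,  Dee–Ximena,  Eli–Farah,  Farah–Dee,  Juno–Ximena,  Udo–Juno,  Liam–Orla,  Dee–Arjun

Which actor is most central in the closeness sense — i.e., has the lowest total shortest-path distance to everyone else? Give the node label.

Liam

Farness (sum of distances to all others) for each node — Arjun:20, Dee:17, Eli:15, Farah:16, Juno:15, Liam:14, Orla:20, Udo:17, Ximena:16.
The smallest farness is 14, for Liam, so Liam has the highest closeness.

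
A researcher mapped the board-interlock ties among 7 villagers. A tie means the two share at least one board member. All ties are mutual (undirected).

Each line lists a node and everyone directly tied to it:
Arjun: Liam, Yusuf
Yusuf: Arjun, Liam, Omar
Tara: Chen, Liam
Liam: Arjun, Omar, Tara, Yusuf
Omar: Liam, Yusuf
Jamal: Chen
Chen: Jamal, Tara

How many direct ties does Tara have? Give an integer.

2

Tara is directly tied to Chen and Liam. That is 2 neighbors, so the degree of Tara is 2.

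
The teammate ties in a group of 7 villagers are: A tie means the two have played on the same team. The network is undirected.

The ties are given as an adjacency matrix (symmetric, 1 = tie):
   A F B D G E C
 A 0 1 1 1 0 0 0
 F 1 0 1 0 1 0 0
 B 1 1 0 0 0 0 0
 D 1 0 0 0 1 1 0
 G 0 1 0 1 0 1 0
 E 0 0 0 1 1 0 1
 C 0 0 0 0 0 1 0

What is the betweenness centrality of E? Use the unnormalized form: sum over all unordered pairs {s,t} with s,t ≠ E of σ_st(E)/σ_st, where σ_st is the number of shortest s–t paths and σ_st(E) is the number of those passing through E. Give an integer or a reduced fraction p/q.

5

Pairs whose geodesics pass through E — A–C: 1; F–C: 1; B–C: 2/2; D–C: 1; G–C: 1.
All other pairs contribute 0.
Summing the contributions gives betweenness(E) = 5.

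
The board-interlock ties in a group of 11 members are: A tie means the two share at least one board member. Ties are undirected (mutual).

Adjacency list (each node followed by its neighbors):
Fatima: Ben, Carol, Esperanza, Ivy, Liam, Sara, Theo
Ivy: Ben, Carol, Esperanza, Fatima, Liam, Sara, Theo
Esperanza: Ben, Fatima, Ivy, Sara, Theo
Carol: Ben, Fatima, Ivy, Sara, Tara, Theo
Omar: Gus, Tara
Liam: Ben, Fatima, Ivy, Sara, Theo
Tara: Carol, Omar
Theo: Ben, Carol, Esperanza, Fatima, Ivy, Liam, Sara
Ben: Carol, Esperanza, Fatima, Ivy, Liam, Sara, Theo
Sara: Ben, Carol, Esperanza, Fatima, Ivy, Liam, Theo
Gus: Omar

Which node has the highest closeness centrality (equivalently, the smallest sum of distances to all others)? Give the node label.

Farness (sum of distances to all others) for each node — Ben:16, Carol:15, Esperanza:21, Fatima:16, Gus:36, Ivy:16, Liam:21, Omar:27, Sara:16, Tara:20, Theo:16.
The smallest farness is 15, for Carol, so Carol has the highest closeness.

Carol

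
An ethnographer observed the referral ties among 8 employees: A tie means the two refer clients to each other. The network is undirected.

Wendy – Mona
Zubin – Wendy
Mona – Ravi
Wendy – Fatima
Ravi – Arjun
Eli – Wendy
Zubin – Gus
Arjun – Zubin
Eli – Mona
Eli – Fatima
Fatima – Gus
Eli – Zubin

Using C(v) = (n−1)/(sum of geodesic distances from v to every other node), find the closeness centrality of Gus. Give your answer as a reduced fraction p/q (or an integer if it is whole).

1/2

Distances from Gus: Arjun:2, Eli:2, Fatima:1, Mona:3, Ravi:3, Wendy:2, Zubin:1. Sum = 14.
n = 8, so closeness = 7/14 = 1/2.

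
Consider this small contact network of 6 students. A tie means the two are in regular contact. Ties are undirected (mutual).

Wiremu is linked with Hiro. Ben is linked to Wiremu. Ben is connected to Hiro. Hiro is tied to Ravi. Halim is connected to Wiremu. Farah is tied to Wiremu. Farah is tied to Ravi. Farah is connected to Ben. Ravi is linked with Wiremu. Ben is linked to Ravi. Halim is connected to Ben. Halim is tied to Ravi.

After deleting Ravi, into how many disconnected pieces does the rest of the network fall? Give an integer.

Ravi's neighbors (Ben, Farah, Halim, Hiro, and Wiremu) remain reachable from one another through other ties, so the rest of the network stays in one piece.

1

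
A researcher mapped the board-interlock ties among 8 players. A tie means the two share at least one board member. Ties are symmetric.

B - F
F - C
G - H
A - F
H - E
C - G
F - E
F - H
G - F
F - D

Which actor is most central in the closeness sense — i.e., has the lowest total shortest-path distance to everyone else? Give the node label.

F

Farness (sum of distances to all others) for each node — A:13, B:13, C:12, D:13, E:12, F:7, G:11, H:11.
The smallest farness is 7, for F, so F has the highest closeness.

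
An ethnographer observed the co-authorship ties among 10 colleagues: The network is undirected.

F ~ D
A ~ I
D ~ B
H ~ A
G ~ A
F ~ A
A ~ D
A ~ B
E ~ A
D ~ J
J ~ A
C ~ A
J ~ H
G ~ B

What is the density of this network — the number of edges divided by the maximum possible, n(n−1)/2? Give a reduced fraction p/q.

There are 14 edges and 10 nodes, so the maximum possible is C(10,2) = 45.
Density = 14/45.

14/45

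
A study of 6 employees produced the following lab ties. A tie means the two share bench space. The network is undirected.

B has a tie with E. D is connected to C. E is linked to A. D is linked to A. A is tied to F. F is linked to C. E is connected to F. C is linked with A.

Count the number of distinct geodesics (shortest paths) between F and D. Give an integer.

The shortest distance is 2. The length-2 paths are: F–A–D; F–C–D.
That gives 2 distinct shortest paths.

2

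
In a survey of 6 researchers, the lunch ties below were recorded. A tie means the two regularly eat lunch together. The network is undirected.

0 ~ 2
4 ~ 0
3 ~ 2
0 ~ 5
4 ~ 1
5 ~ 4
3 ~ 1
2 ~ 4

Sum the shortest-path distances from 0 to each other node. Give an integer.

Distances from 0: 1:2, 2:1, 3:2, 4:1, 5:1.
Sum = 2 + 1 + 2 + 1 + 1 = 7.

7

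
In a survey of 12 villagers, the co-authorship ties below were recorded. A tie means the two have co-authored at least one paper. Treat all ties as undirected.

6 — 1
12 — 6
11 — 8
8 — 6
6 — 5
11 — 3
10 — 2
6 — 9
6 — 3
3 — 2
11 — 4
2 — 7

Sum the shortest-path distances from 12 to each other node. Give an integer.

29

Distances from 12: 1:2, 2:3, 3:2, 4:4, 5:2, 6:1, 7:4, 8:2, 9:2, 10:4, 11:3.
Sum = 2 + 3 + 2 + 4 + 2 + 1 + 4 + 2 + 2 + 4 + 3 = 29.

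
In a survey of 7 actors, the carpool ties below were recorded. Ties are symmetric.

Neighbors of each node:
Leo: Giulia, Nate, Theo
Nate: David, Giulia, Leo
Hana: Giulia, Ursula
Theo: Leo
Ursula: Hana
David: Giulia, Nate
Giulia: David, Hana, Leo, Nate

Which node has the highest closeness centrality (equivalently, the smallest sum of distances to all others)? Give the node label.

Giulia

Farness (sum of distances to all others) for each node — David:12, Giulia:8, Hana:11, Leo:10, Nate:10, Theo:15, Ursula:16.
The smallest farness is 8, for Giulia, so Giulia has the highest closeness.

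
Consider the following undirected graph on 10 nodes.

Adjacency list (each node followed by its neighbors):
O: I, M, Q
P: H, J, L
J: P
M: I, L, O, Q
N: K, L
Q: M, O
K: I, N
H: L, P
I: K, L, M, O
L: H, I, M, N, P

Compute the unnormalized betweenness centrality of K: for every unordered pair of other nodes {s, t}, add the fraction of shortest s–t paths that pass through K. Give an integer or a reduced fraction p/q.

5/6

Pairs whose geodesics pass through K — O–N: 1/3; N–I: 1/2.
All other pairs contribute 0.
Summing the contributions gives betweenness(K) = 5/6.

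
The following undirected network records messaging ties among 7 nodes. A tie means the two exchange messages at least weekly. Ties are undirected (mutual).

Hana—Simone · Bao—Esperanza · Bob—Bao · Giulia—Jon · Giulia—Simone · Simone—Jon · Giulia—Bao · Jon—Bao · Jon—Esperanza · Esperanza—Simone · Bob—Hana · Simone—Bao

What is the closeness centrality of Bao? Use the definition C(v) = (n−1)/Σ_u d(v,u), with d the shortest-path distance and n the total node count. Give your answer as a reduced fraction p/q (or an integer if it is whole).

Distances from Bao: Bob:1, Esperanza:1, Giulia:1, Hana:2, Jon:1, Simone:1. Sum = 7.
n = 7, so closeness = 6/7.

6/7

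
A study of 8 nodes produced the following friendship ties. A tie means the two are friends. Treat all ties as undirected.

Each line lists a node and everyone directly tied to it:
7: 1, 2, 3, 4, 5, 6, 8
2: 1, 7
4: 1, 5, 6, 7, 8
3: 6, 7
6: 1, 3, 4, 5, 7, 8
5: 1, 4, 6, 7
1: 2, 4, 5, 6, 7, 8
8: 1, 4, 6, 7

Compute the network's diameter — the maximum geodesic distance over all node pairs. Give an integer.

2

Eccentricity of each node (its greatest distance to any other): 1:2, 2:2, 3:2, 4:2, 5:2, 6:2, 7:1, 8:2.
The maximum eccentricity is 2, realized for instance by the pair 1–3 via 1 – 7 – 3. So the diameter is 2.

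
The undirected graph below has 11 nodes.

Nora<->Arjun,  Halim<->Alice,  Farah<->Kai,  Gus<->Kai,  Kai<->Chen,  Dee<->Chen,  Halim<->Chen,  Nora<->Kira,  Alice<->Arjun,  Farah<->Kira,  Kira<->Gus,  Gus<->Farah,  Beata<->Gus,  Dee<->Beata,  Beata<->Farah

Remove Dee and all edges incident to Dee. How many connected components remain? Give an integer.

Dee's neighbors (Beata and Chen) remain reachable from one another through other ties, so the rest of the network stays in one piece.

1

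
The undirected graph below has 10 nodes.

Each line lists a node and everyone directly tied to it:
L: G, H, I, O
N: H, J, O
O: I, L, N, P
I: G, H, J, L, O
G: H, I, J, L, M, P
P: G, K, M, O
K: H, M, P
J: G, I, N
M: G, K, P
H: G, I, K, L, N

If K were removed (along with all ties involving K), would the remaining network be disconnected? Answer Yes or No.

Even without K, every remaining node can still reach every other (the residual graph is connected), so K is not a cut vertex.

No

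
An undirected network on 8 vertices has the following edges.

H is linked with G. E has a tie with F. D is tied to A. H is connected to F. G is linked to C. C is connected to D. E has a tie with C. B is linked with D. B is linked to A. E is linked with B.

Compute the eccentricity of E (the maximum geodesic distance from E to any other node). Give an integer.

2

Distances from E: A:2, B:1, C:1, D:2, F:1, G:2, H:2.
The largest is 2 (to H, A, D, and G), so the eccentricity of E is 2.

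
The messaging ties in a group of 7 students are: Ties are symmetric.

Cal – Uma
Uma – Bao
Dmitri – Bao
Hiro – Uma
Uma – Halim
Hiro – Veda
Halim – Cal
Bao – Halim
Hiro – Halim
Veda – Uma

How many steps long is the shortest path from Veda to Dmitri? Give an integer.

3

One shortest route is Veda – Uma – Bao – Dmitri, which uses 3 edges, and at distance 2 from Veda we only reach {Bao, Cal, Halim}, which does not include Dmitri. So d(Veda,Dmitri) = 3.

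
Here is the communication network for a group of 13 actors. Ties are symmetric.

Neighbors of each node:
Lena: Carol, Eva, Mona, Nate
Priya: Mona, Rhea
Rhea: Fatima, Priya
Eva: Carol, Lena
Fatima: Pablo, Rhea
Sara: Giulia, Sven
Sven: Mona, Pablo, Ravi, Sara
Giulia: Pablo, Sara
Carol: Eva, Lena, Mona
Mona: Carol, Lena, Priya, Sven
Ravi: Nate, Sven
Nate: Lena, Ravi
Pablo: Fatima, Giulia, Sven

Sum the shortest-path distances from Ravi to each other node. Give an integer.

Distances from Ravi: Carol:3, Eva:3, Fatima:3, Giulia:3, Lena:2, Mona:2, Nate:1, Pablo:2, Priya:3, Rhea:4, Sara:2, Sven:1.
Sum = 3 + 3 + 3 + 3 + 2 + 2 + 1 + 2 + 3 + 4 + 2 + 1 = 29.

29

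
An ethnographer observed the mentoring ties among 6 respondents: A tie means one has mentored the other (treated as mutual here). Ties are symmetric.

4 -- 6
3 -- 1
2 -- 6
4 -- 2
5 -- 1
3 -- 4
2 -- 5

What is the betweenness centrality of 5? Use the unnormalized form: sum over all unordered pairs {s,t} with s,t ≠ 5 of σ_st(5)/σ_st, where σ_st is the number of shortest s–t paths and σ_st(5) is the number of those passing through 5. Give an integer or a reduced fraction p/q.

3/2

Pairs whose geodesics pass through 5 — 6–1: 1/2; 2–1: 1.
All other pairs contribute 0.
Summing the contributions gives betweenness(5) = 3/2.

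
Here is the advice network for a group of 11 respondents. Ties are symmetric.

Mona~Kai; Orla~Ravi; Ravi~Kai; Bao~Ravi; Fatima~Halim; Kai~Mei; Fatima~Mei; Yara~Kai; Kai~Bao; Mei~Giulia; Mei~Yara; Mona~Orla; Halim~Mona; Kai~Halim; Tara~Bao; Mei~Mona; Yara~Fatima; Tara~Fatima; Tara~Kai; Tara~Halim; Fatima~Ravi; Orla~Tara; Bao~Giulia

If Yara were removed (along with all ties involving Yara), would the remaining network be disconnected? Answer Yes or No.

No

Even without Yara, every remaining node can still reach every other (the residual graph is connected), so Yara is not a cut vertex.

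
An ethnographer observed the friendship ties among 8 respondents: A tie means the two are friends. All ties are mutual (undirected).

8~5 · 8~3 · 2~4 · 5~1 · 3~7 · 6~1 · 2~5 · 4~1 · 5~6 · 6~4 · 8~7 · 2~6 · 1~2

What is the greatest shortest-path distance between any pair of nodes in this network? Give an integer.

Eccentricity of each node (its greatest distance to any other): 1:3, 2:3, 3:4, 4:4, 5:2, 6:3, 7:4, 8:3.
The maximum eccentricity is 4, realized for instance by the pair 4–3 via 4 – 2 – 5 – 8 – 3. So the diameter is 4.

4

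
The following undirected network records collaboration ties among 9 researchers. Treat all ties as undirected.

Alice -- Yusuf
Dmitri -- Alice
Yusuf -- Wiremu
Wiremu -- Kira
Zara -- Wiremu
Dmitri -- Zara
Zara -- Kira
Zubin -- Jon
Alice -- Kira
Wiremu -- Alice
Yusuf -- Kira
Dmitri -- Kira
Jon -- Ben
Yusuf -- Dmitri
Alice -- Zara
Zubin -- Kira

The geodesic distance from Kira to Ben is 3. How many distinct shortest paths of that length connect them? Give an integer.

The shortest distance is 3, and the only length-3 path is Kira–Zubin–Jon–Ben. So there is exactly 1 shortest path.

1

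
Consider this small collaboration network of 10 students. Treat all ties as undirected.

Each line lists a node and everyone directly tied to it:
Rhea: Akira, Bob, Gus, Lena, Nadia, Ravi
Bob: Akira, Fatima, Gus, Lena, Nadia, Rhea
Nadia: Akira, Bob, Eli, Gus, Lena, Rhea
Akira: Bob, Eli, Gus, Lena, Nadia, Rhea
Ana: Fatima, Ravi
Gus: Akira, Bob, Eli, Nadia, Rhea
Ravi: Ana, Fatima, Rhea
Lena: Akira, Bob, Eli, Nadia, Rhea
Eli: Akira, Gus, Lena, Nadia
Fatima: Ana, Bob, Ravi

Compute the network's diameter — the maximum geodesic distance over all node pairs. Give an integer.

4

Eccentricity of each node (its greatest distance to any other): Akira:3, Ana:4, Bob:2, Eli:4, Fatima:3, Gus:3, Lena:3, Nadia:3, Ravi:3, Rhea:2.
The maximum eccentricity is 4, realized for instance by the pair Ana–Eli via Ana – Fatima – Bob – Lena – Eli. So the diameter is 4.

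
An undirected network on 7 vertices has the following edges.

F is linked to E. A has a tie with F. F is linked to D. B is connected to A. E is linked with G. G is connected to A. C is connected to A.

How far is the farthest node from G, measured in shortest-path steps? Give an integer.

3

Distances from G: A:1, B:2, C:2, D:3, E:1, F:2.
The largest is 3 (to D), so the eccentricity of G is 3.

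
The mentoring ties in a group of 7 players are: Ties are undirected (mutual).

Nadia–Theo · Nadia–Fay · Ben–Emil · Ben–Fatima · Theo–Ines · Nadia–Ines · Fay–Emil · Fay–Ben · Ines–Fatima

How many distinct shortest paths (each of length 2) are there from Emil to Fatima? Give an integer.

1

The shortest distance is 2, and the only length-2 path is Emil–Ben–Fatima. So there is exactly 1 shortest path.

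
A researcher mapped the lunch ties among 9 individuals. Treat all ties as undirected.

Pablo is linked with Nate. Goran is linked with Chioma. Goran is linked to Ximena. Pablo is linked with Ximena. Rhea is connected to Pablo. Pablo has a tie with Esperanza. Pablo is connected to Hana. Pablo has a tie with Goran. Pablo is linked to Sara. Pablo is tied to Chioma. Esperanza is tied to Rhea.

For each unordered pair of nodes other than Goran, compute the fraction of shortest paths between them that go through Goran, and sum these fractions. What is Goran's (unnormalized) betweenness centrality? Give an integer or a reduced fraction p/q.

1/2

Pairs whose geodesics pass through Goran — Ximena–Chioma: 1/2.
All other pairs contribute 0.
Summing the contributions gives betweenness(Goran) = 1/2.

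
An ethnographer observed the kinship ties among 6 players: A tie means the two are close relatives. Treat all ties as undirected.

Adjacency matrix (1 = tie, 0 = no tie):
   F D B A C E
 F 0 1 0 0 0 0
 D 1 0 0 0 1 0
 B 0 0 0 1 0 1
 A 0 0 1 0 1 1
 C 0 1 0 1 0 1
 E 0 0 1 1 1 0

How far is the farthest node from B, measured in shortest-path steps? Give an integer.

4

Distances from B: A:1, C:2, D:3, E:1, F:4.
The largest is 4 (to F), so the eccentricity of B is 4.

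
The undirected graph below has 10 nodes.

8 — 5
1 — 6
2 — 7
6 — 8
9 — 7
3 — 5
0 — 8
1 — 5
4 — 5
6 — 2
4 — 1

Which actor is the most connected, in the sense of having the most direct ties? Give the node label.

Degrees — 0:1, 1:3, 2:2, 3:1, 4:2, 5:4, 6:3, 7:2, 8:3, 9:1.
The maximum is 4, attained only by 5.

5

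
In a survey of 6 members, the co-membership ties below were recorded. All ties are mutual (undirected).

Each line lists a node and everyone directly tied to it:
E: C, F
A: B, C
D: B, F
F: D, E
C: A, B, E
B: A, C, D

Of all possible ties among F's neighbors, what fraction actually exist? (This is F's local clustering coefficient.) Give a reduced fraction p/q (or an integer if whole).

F's neighbors: D and E (k = 2).
Possible neighbor pairs: C(2,2) = 1. Edges among them: none → e = 0.
Clustering(F) = 0/1.

0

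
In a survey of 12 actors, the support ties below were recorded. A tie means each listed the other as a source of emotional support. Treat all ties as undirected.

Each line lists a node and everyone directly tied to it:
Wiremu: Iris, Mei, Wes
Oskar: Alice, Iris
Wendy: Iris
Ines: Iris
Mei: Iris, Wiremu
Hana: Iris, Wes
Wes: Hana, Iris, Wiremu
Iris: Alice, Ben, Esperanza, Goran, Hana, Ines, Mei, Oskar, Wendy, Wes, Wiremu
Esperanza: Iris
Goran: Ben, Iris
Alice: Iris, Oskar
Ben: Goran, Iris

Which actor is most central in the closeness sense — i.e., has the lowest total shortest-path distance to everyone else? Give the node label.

Iris

Farness (sum of distances to all others) for each node — Alice:20, Ben:20, Esperanza:21, Goran:20, Hana:20, Ines:21, Iris:11, Mei:20, Oskar:20, Wendy:21, Wes:19, Wiremu:19.
The smallest farness is 11, for Iris, so Iris has the highest closeness.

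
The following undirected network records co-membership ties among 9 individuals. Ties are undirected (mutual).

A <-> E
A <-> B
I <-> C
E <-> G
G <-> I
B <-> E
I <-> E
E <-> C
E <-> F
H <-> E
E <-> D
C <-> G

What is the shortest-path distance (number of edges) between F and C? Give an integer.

One shortest route is F – E – C, which uses 2 edges, and F and C are not directly tied, so nothing shorter exists. So d(F,C) = 2.

2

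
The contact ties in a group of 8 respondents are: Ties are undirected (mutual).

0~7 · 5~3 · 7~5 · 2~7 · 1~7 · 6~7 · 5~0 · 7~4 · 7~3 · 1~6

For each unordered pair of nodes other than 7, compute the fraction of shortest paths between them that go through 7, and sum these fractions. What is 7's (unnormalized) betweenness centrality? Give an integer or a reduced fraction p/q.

Pairs whose geodesics pass through 7 — 5–4: 1; 5–6: 1; 5–2: 1; 5–1: 1; 4–6: 1; 4–0: 1; 4–2: 1; 4–1: 1; 4–3: 1; 6–0: 1; 6–2: 1; 6–3: 1; 0–2: 1; 0–1: 1 … (+4 more pairs).
All other pairs contribute 0.
Summing the contributions gives betweenness(7) = 35/2.

35/2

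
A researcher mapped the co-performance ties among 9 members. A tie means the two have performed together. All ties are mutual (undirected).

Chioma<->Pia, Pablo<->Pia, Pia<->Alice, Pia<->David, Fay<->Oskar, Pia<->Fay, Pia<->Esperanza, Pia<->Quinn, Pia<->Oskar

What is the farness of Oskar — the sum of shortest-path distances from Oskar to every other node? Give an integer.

14

Distances from Oskar: Alice:2, Chioma:2, David:2, Esperanza:2, Fay:1, Pablo:2, Pia:1, Quinn:2.
Sum = 2 + 2 + 2 + 2 + 1 + 2 + 1 + 2 = 14.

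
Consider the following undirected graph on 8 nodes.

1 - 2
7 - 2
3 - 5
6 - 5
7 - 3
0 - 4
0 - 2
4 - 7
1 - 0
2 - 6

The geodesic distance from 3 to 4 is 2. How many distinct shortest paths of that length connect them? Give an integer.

1

The shortest distance is 2, and the only length-2 path is 3–7–4. So there is exactly 1 shortest path.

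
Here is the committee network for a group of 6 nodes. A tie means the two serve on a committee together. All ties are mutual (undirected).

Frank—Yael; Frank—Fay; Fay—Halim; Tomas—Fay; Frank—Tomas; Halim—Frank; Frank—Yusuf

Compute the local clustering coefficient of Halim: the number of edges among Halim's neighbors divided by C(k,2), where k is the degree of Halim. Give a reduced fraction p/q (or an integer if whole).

Halim's neighbors: Fay and Frank (k = 2).
Possible neighbor pairs: C(2,2) = 1. Edges among them: Fay–Frank → e = 1.
Clustering(Halim) = 1/1.

1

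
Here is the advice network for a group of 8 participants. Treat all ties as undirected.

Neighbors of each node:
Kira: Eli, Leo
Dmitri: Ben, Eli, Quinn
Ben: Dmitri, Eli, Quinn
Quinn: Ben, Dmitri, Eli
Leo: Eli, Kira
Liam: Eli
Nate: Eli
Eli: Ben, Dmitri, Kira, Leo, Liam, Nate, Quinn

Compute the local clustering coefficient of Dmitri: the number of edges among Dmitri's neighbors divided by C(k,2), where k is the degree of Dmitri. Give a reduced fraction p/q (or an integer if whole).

Dmitri's neighbors: Ben, Eli, and Quinn (k = 3).
Possible neighbor pairs: C(3,2) = 3. Edges among them: Ben–Eli, Ben–Quinn, Eli–Quinn → e = 3.
Clustering(Dmitri) = 3/3 = 1.

1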